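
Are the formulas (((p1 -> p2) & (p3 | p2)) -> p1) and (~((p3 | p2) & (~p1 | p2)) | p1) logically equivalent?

p1  p2  p3  |  φ  ψ
T   T   T   |  T  T
T   T   F   |  T  T
T   F   T   |  T  T
T   F   F   |  T  T
F   T   T   |  F  F
F   T   F   |  F  F
F   F   T   |  F  F
F   F   F   |  T  T
The columns for φ and ψ agree on every row, so they are logically equivalent.

equivalent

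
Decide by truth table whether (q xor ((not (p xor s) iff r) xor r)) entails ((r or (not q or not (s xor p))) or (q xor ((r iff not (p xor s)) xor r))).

p | q | r | s | φ | ψ
- | - | - | - | - | -
0 | 0 | 0 | 0 | 0 | 1
0 | 0 | 0 | 1 | 1 | 1
0 | 0 | 1 | 0 | 0 | 1
0 | 0 | 1 | 1 | 1 | 1
0 | 1 | 0 | 0 | 1 | 1
0 | 1 | 0 | 1 | 0 | 0
0 | 1 | 1 | 0 | 1 | 1
0 | 1 | 1 | 1 | 0 | 1
1 | 0 | 0 | 0 | 1 | 1
1 | 0 | 0 | 1 | 0 | 1
1 | 0 | 1 | 0 | 1 | 1
1 | 0 | 1 | 1 | 0 | 1
1 | 1 | 0 | 0 | 0 | 0
1 | 1 | 0 | 1 | 1 | 1
1 | 1 | 1 | 0 | 0 | 1
1 | 1 | 1 | 1 | 1 | 1
In every row where φ is true, ψ is also true, so φ ⊨ ψ.

yes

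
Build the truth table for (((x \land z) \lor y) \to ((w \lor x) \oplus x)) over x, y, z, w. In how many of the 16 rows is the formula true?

8

x | y | z | w || (x \land z) | ((x \land z) \lor y) | (w \lor x) | ((w \lor x) \oplus x) | φ
T | T | T | T ||      T      |          T           |     T      |           F           | F
T | T | T | F ||      T      |          T           |     T      |           F           | F
T | T | F | T ||      F      |          T           |     T      |           F           | F
T | T | F | F ||      F      |          T           |     T      |           F           | F
T | F | T | T ||      T      |          T           |     T      |           F           | F
T | F | T | F ||      T      |          T           |     T      |           F           | F
T | F | F | T ||      F      |          F           |     T      |           F           | T
T | F | F | F ||      F      |          F           |     T      |           F           | T
F | T | T | T ||      F      |          T           |     T      |           T           | T
F | T | T | F ||      F      |          T           |     F      |           F           | F
F | T | F | T ||      F      |          T           |     T      |           T           | T
F | T | F | F ||      F      |          T           |     F      |           F           | F
F | F | T | T ||      F      |          F           |     T      |           T           | T
F | F | T | F ||      F      |          F           |     F      |           F           | T
F | F | F | T ||      F      |          F           |     T      |           T           | T
F | F | F | F ||      F      |          F           |     F      |           F           | T
The formula is true on 8 of the 16 rows.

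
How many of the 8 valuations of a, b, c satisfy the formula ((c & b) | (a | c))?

6

a  b  c     (c & b)  (a | c)  ((c & b) | (a | c))
1  1  1        1        1              1         
1  1  0        0        1              1         
1  0  1        0        1              1         
1  0  0        0        1              1         
0  1  1        1        1              1         
0  1  0        0        0              0         
0  0  1        0        1              1         
0  0  0        0        0              0         
The formula is true on 6 of the 8 rows.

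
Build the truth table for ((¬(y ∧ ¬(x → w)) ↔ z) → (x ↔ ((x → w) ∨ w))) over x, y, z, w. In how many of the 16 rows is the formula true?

10

x | y | z | w | (x → w) | ¬(x → w) | (y ∧ ¬(x → w)) | ¬(y ∧ ¬(x → w)) | (¬(y ∧ ¬(x → w)) ↔ z) | ((x → w) ∨ w) | (x ↔ ((x → w) ∨ w)) | φ
- | - | - | - | ------- | -------- | -------------- | --------------- | --------------------- | ------------- | ------------------- | -
F | F | F | F |    T    |    F     |       F        |        T        |           F           |       T       |          F          | T
F | F | F | T |    T    |    F     |       F        |        T        |           F           |       T       |          F          | T
F | F | T | F |    T    |    F     |       F        |        T        |           T           |       T       |          F          | F
F | F | T | T |    T    |    F     |       F        |        T        |           T           |       T       |          F          | F
F | T | F | F |    T    |    F     |       F        |        T        |           F           |       T       |          F          | T
F | T | F | T |    T    |    F     |       F        |        T        |           F           |       T       |          F          | T
F | T | T | F |    T    |    F     |       F        |        T        |           T           |       T       |          F          | F
F | T | T | T |    T    |    F     |       F        |        T        |           T           |       T       |          F          | F
T | F | F | F |    F    |    T     |       F        |        T        |           F           |       F       |          F          | T
T | F | F | T |    T    |    F     |       F        |        T        |           F           |       T       |          T          | T
T | F | T | F |    F    |    T     |       F        |        T        |           T           |       F       |          F          | F
T | F | T | T |    T    |    F     |       F        |        T        |           T           |       T       |          T          | T
T | T | F | F |    F    |    T     |       T        |        F        |           T           |       F       |          F          | F
T | T | F | T |    T    |    F     |       F        |        T        |           F           |       T       |          T          | T
T | T | T | F |    F    |    T     |       T        |        F        |           F           |       F       |          F          | T
T | T | T | T |    T    |    F     |       F        |        T        |           T           |       T       |          T          | T
The formula is true on 10 of the 16 rows.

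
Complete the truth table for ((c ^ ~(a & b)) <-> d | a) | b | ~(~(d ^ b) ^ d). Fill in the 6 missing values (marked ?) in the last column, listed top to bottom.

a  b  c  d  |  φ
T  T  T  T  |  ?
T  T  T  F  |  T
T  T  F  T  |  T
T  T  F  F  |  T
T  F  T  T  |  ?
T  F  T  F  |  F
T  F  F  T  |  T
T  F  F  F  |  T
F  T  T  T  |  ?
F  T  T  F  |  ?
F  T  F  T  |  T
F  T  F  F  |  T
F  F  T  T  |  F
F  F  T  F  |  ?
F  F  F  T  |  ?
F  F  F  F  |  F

T, F, T, T, T, T

Row a=T, b=T, c=T, d=T: (((c ^ ~(a & b)) <-> d | a) | b) = T, ~(~(d ^ b) ^ d) = T, so the formula = T.
Row a=T, b=F, c=T, d=T: (((c ^ ~(a & b)) <-> d | a) | b) = F, ~(~(d ^ b) ^ d) = F, so the formula = F.
Row a=F, b=T, c=T, d=T: (((c ^ ~(a & b)) <-> d | a) | b) = T, ~(~(d ^ b) ^ d) = T, so the formula = T.
Row a=F, b=T, c=T, d=F: (((c ^ ~(a & b)) <-> d | a) | b) = T, ~(~(d ^ b) ^ d) = T, so the formula = T.
Row a=F, b=F, c=T, d=F: (((c ^ ~(a & b)) <-> d | a) | b) = T, ~(~(d ^ b) ^ d) = F, so the formula = T.
Row a=F, b=F, c=F, d=T: (((c ^ ~(a & b)) <-> d | a) | b) = T, ~(~(d ^ b) ^ d) = F, so the formula = T.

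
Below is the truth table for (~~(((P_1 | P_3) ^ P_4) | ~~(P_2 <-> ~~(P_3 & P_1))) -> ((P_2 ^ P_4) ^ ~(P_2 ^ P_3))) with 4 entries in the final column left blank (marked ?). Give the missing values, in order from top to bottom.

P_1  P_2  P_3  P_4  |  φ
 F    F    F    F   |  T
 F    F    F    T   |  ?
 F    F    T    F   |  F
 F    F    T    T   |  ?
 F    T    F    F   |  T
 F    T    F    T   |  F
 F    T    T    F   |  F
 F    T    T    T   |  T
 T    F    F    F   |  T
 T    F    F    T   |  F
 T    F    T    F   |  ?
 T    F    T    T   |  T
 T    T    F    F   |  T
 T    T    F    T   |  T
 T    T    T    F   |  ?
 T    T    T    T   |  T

F, T, F, F

Row P_1=F, P_2=F, P_3=F, P_4=T: ~~(((P_1 | P_3) ^ P_4) | ~~(P_2 <-> ~~(P_3 & P_1))) = T, ((P_2 ^ P_4) ^ ~(P_2 ^ P_3)) = F, so the formula = F.
Row P_1=F, P_2=F, P_3=T, P_4=T: ~~(((P_1 | P_3) ^ P_4) | ~~(P_2 <-> ~~(P_3 & P_1))) = T, ((P_2 ^ P_4) ^ ~(P_2 ^ P_3)) = T, so the formula = T.
Row P_1=T, P_2=F, P_3=T, P_4=F: ~~(((P_1 | P_3) ^ P_4) | ~~(P_2 <-> ~~(P_3 & P_1))) = T, ((P_2 ^ P_4) ^ ~(P_2 ^ P_3)) = F, so the formula = F.
Row P_1=T, P_2=T, P_3=T, P_4=F: ~~(((P_1 | P_3) ^ P_4) | ~~(P_2 <-> ~~(P_3 & P_1))) = T, ((P_2 ^ P_4) ^ ~(P_2 ^ P_3)) = F, so the formula = F.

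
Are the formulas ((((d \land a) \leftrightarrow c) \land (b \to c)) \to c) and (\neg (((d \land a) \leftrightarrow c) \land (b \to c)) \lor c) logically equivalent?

  a      b      c      d    |    φ      ψ  
False  False  False  False  |  False  False
False  False  False   True  |  False  False
False  False   True  False  |   True   True
False  False   True   True  |   True   True
False   True  False  False  |   True   True
False   True  False   True  |   True   True
False   True   True  False  |   True   True
False   True   True   True  |   True   True
 True  False  False  False  |  False  False
 True  False  False   True  |   True   True
 True  False   True  False  |   True   True
 True  False   True   True  |   True   True
 True   True  False  False  |   True   True
 True   True  False   True  |   True   True
 True   True   True  False  |   True   True
 True   True   True   True  |   True   True
The columns for φ and ψ agree on every row, so they are logically equivalent.

equivalent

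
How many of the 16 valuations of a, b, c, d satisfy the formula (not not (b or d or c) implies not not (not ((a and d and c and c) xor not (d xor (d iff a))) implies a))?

a  b  c  d  |  (b or d or c)  not (b or d or c)  not not (b or d or c)  (a and d and c and c)  (d iff a)  (d xor (d iff a))  not (d xor (d iff a))  φ
1  1  1  1  |        1                0                    1                      1                1              0                    1            1
1  1  1  0  |        1                0                    1                      0                0              0                    1            1
1  1  0  1  |        1                0                    1                      0                1              0                    1            1
1  1  0  0  |        1                0                    1                      0                0              0                    1            1
1  0  1  1  |        1                0                    1                      1                1              0                    1            1
1  0  1  0  |        1                0                    1                      0                0              0                    1            1
1  0  0  1  |        1                0                    1                      0                1              0                    1            1
1  0  0  0  |        0                1                    0                      0                0              0                    1            1
0  1  1  1  |        1                0                    1                      0                0              1                    0            0
0  1  1  0  |        1                0                    1                      0                1              1                    0            0
0  1  0  1  |        1                0                    1                      0                0              1                    0            0
0  1  0  0  |        1                0                    1                      0                1              1                    0            0
0  0  1  1  |        1                0                    1                      0                0              1                    0            0
0  0  1  0  |        1                0                    1                      0                1              1                    0            0
0  0  0  1  |        1                0                    1                      0                0              1                    0            0
0  0  0  0  |        0                1                    0                      0                1              1                    0            1
The formula is true on 9 of the 16 rows.

9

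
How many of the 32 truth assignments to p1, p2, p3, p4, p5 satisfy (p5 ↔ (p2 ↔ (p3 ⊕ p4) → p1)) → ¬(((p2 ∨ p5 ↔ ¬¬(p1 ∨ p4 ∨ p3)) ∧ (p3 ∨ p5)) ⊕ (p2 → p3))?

p1 | p2 | p3 | p4 | p5 | φ
-- | -- | -- | -- | -- | -
1  | 1  | 1  | 1  | 1  | 1
1  | 1  | 1  | 1  | 0  | 1
1  | 1  | 1  | 0  | 1  | 1
1  | 1  | 1  | 0  | 0  | 1
1  | 1  | 0  | 1  | 1  | 0
1  | 1  | 0  | 1  | 0  | 1
1  | 1  | 0  | 0  | 1  | 0
1  | 1  | 0  | 0  | 0  | 1
1  | 0  | 1  | 1  | 1  | 1
1  | 0  | 1  | 1  | 0  | 0
1  | 0  | 1  | 0  | 1  | 1
1  | 0  | 1  | 0  | 0  | 0
1  | 0  | 0  | 1  | 1  | 1
1  | 0  | 0  | 1  | 0  | 0
1  | 0  | 0  | 0  | 1  | 1
1  | 0  | 0  | 0  | 0  | 0
0  | 1  | 1  | 1  | 1  | 1
0  | 1  | 1  | 1  | 0  | 1
0  | 1  | 1  | 0  | 1  | 1
0  | 1  | 1  | 0  | 0  | 1
0  | 1  | 0  | 1  | 1  | 1
0  | 1  | 0  | 1  | 0  | 1
0  | 1  | 0  | 0  | 1  | 1
0  | 1  | 0  | 0  | 0  | 1
0  | 0  | 1  | 1  | 1  | 1
0  | 0  | 1  | 1  | 0  | 0
0  | 0  | 1  | 0  | 1  | 1
0  | 0  | 1  | 0  | 0  | 1
0  | 0  | 0  | 1  | 1  | 1
0  | 0  | 0  | 1  | 0  | 1
0  | 0  | 0  | 0  | 1  | 1
0  | 0  | 0  | 0  | 0  | 0
The formula is true on 24 of the 32 rows.

24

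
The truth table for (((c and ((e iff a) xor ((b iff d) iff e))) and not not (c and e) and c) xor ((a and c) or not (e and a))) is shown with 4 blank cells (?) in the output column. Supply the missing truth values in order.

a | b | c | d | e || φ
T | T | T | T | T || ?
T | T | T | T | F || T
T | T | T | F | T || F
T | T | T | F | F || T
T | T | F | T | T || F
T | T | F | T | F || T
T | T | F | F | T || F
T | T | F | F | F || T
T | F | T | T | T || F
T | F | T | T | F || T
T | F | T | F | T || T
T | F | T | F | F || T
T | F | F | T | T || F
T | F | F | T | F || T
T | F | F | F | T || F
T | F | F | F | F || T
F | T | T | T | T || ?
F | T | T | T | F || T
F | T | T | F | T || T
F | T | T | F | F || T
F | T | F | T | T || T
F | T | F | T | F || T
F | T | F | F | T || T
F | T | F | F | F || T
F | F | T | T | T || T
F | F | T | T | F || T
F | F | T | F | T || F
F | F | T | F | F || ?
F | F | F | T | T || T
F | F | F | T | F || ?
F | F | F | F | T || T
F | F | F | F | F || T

Row a=T, b=T, c=T, d=T, e=T: ((c and ((e iff a) xor ((b iff d) iff e))) and not not (c and e) and c) = F, ((a and c) or not (e and a)) = T, so the formula = T.
Row a=F, b=T, c=T, d=T, e=T: ((c and ((e iff a) xor ((b iff d) iff e))) and not not (c and e) and c) = T, ((a and c) or not (e and a)) = T, so the formula = F.
Row a=F, b=F, c=T, d=F, e=F: ((c and ((e iff a) xor ((b iff d) iff e))) and not not (c and e) and c) = F, ((a and c) or not (e and a)) = T, so the formula = T.
Row a=F, b=F, c=F, d=T, e=F: ((c and ((e iff a) xor ((b iff d) iff e))) and not not (c and e) and c) = F, ((a and c) or not (e and a)) = T, so the formula = T.

T, F, T, T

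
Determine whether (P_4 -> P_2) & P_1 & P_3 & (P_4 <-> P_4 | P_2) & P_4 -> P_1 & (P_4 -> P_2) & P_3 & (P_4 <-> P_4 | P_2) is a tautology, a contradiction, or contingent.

tautology

P_1  P_2  P_3  P_4     (P_4 -> P_2)  ((P_4 -> P_2) & P_1)  (P_4 | P_2)  (P_4 <-> (P_4 | P_2))  (P_1 & (P_4 -> P_2))  φ
 0    0    0    0           1                 0                 0                 1                     0            1
 0    0    0    1           0                 0                 1                 1                     0            1
 0    0    1    0           1                 0                 0                 1                     0            1
 0    0    1    1           0                 0                 1                 1                     0            1
 0    1    0    0           1                 0                 1                 0                     0            1
 0    1    0    1           1                 0                 1                 1                     0            1
 0    1    1    0           1                 0                 1                 0                     0            1
 0    1    1    1           1                 0                 1                 1                     0            1
 1    0    0    0           1                 1                 0                 1                     1            1
 1    0    0    1           0                 0                 1                 1                     0            1
 1    0    1    0           1                 1                 0                 1                     1            1
 1    0    1    1           0                 0                 1                 1                     0            1
 1    1    0    0           1                 1                 1                 0                     1            1
 1    1    0    1           1                 1                 1                 1                     1            1
 1    1    1    0           1                 1                 1                 0                     1            1
 1    1    1    1           1                 1                 1                 1                     1            1
Every row is 1, so the formula is a tautology.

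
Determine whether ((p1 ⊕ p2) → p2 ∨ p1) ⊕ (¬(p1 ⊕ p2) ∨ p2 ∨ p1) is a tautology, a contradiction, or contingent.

contradiction

p1 | p2 | (p1 ⊕ p2) | (p2 ∨ p1) | ((p1 ⊕ p2) → (p2 ∨ p1)) | ¬(p1 ⊕ p2) | (¬(p1 ⊕ p2) ∨ (p2 ∨ p1)) | φ
-- | -- | --------- | --------- | ----------------------- | ---------- | ------------------------ | -
T  | T  |     F     |     T     |            T            |     T      |            T             | F
T  | F  |     T     |     T     |            T            |     F      |            T             | F
F  | T  |     T     |     T     |            T            |     F      |            T             | F
F  | F  |     F     |     F     |            T            |     T      |            T             | F
Every row is F, so the formula is a contradiction.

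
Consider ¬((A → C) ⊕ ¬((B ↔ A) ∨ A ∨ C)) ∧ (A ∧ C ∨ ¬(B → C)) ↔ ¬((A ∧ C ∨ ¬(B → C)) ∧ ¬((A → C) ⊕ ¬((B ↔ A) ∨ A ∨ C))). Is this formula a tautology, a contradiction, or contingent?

contradiction

A | B | C || φ
T | T | T || F
T | T | F || F
T | F | T || F
T | F | F || F
F | T | T || F
F | T | F || F
F | F | T || F
F | F | F || F
Every row is F, so the formula is a contradiction.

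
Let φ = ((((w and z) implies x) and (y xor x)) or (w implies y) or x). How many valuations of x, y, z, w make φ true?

14

x  y  z  w  |  φ
F  F  F  F  |  T
F  F  F  T  |  F
F  F  T  F  |  T
F  F  T  T  |  F
F  T  F  F  |  T
F  T  F  T  |  T
F  T  T  F  |  T
F  T  T  T  |  T
T  F  F  F  |  T
T  F  F  T  |  T
T  F  T  F  |  T
T  F  T  T  |  T
T  T  F  F  |  T
T  T  F  T  |  T
T  T  T  F  |  T
T  T  T  T  |  T
The formula is true on 14 of the 16 rows.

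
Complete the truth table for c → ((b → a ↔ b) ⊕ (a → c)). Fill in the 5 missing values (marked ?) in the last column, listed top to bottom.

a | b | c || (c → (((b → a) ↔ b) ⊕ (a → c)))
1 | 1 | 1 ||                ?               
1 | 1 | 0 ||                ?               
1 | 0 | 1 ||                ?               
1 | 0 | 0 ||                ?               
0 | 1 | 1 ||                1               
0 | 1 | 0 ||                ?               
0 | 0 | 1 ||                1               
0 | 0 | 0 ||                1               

Row a=1, b=1, c=1: ((b → a ↔ b) ⊕ (a → c)) = 0, so (c → (((b → a) ↔ b) ⊕ (a → c))) = 0.
Row a=1, b=1, c=0: ((b → a ↔ b) ⊕ (a → c)) = 1, so (c → (((b → a) ↔ b) ⊕ (a → c))) = 1.
Row a=1, b=0, c=1: ((b → a ↔ b) ⊕ (a → c)) = 1, so (c → (((b → a) ↔ b) ⊕ (a → c))) = 1.
Row a=1, b=0, c=0: ((b → a ↔ b) ⊕ (a → c)) = 0, so (c → (((b → a) ↔ b) ⊕ (a → c))) = 1.
Row a=0, b=1, c=0: ((b → a ↔ b) ⊕ (a → c)) = 1, so (c → (((b → a) ↔ b) ⊕ (a → c))) = 1.

0, 1, 1, 1, 1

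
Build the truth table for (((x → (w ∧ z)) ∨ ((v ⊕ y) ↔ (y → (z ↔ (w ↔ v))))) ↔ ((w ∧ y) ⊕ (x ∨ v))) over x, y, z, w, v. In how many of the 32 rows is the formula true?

15

x | y | z | w | v || φ
T | T | T | T | T || F
T | T | T | T | F || F
T | T | T | F | T || T
T | T | T | F | F || T
T | T | F | T | T || F
T | T | F | T | F || F
T | T | F | F | T || F
T | T | F | F | F || F
T | F | T | T | T || T
T | F | T | T | F || T
T | F | T | F | T || T
T | F | T | F | F || F
T | F | F | T | T || T
T | F | F | T | F || F
T | F | F | F | T || T
T | F | F | F | F || F
F | T | T | T | T || F
F | T | T | T | F || T
F | T | T | F | T || T
F | T | T | F | F || F
F | T | F | T | T || F
F | T | F | T | F || T
F | T | F | F | T || T
F | T | F | F | F || F
F | F | T | T | T || T
F | F | T | T | F || F
F | F | T | F | T || T
F | F | T | F | F || F
F | F | F | T | T || T
F | F | F | T | F || F
F | F | F | F | T || T
F | F | F | F | F || F
The formula is true on 15 of the 32 rows.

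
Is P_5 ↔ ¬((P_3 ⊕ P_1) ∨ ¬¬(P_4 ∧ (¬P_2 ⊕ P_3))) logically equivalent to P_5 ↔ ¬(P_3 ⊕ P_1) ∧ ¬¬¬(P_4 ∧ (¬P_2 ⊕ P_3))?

P_1 | P_2 | P_3 | P_4 | P_5 | φ | ψ
--- | --- | --- | --- | --- | - | -
 T  |  T  |  T  |  T  |  T  | F | F
 T  |  T  |  T  |  T  |  F  | T | T
 T  |  T  |  T  |  F  |  T  | T | T
 T  |  T  |  T  |  F  |  F  | F | F
 T  |  T  |  F  |  T  |  T  | F | F
 T  |  T  |  F  |  T  |  F  | T | T
 T  |  T  |  F  |  F  |  T  | F | F
 T  |  T  |  F  |  F  |  F  | T | T
 T  |  F  |  T  |  T  |  T  | T | T
 T  |  F  |  T  |  T  |  F  | F | F
 T  |  F  |  T  |  F  |  T  | T | T
 T  |  F  |  T  |  F  |  F  | F | F
 T  |  F  |  F  |  T  |  T  | F | F
 T  |  F  |  F  |  T  |  F  | T | T
 T  |  F  |  F  |  F  |  T  | F | F
 T  |  F  |  F  |  F  |  F  | T | T
 F  |  T  |  T  |  T  |  T  | F | F
 F  |  T  |  T  |  T  |  F  | T | T
 F  |  T  |  T  |  F  |  T  | F | F
 F  |  T  |  T  |  F  |  F  | T | T
 F  |  T  |  F  |  T  |  T  | T | T
 F  |  T  |  F  |  T  |  F  | F | F
 F  |  T  |  F  |  F  |  T  | T | T
 F  |  T  |  F  |  F  |  F  | F | F
 F  |  F  |  T  |  T  |  T  | F | F
 F  |  F  |  T  |  T  |  F  | T | T
 F  |  F  |  T  |  F  |  T  | F | F
 F  |  F  |  T  |  F  |  F  | T | T
 F  |  F  |  F  |  T  |  T  | F | F
 F  |  F  |  F  |  T  |  F  | T | T
 F  |  F  |  F  |  F  |  T  | T | T
 F  |  F  |  F  |  F  |  F  | F | F
The columns for φ and ψ agree on every row, so they are logically equivalent.

equivalent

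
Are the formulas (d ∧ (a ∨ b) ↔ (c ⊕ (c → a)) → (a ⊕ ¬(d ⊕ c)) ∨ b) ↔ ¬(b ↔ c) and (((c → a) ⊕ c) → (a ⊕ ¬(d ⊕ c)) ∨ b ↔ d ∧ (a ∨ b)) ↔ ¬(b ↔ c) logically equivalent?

a | b | c | d | φ | ψ
- | - | - | - | - | -
1 | 1 | 1 | 1 | 0 | 0
1 | 1 | 1 | 0 | 1 | 1
1 | 1 | 0 | 1 | 1 | 1
1 | 1 | 0 | 0 | 0 | 0
1 | 0 | 1 | 1 | 1 | 1
1 | 0 | 1 | 0 | 0 | 0
1 | 0 | 0 | 1 | 0 | 0
1 | 0 | 0 | 0 | 0 | 0
0 | 1 | 1 | 1 | 0 | 0
0 | 1 | 1 | 0 | 1 | 1
0 | 1 | 0 | 1 | 1 | 1
0 | 1 | 0 | 0 | 0 | 0
0 | 0 | 1 | 1 | 0 | 0
0 | 0 | 1 | 0 | 1 | 1
0 | 0 | 0 | 1 | 0 | 0
0 | 0 | 0 | 0 | 1 | 1
The columns for φ and ψ agree on every row, so they are logically equivalent.

equivalent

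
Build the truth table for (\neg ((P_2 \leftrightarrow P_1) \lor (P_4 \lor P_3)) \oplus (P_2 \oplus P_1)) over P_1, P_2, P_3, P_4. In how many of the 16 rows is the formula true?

6

P_1 | P_2 | P_3 | P_4 | φ
--- | --- | --- | --- | -
 T  |  T  |  T  |  T  | F
 T  |  T  |  T  |  F  | F
 T  |  T  |  F  |  T  | F
 T  |  T  |  F  |  F  | F
 T  |  F  |  T  |  T  | T
 T  |  F  |  T  |  F  | T
 T  |  F  |  F  |  T  | T
 T  |  F  |  F  |  F  | F
 F  |  T  |  T  |  T  | T
 F  |  T  |  T  |  F  | T
 F  |  T  |  F  |  T  | T
 F  |  T  |  F  |  F  | F
 F  |  F  |  T  |  T  | F
 F  |  F  |  T  |  F  | F
 F  |  F  |  F  |  T  | F
 F  |  F  |  F  |  F  | F
The formula is true on 6 of the 16 rows.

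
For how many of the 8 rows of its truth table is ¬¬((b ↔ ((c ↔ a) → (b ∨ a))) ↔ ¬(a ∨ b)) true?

3

a  b  c  |  φ
T  T  T  |  F
T  T  F  |  F
T  F  T  |  T
T  F  F  |  T
F  T  T  |  F
F  T  F  |  F
F  F  T  |  F
F  F  F  |  T
The formula is true on 3 of the 8 rows.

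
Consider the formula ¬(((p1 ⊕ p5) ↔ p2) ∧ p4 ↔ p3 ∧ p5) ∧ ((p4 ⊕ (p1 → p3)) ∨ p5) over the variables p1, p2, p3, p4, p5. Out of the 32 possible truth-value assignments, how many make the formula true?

9

p1  p2  p3  p4  p5  |  φ
T   T   T   T   T   |  T
T   T   T   T   F   |  F
T   T   T   F   T   |  T
T   T   T   F   F   |  F
T   T   F   T   T   |  F
T   T   F   T   F   |  T
T   T   F   F   T   |  F
T   T   F   F   F   |  F
T   F   T   T   T   |  F
T   F   T   T   F   |  F
T   F   T   F   T   |  T
T   F   T   F   F   |  F
T   F   F   T   T   |  T
T   F   F   T   F   |  F
T   F   F   F   T   |  F
T   F   F   F   F   |  F
F   T   T   T   T   |  F
F   T   T   T   F   |  F
F   T   T   F   T   |  T
F   T   T   F   F   |  F
F   T   F   T   T   |  T
F   T   F   T   F   |  F
F   T   F   F   T   |  F
F   T   F   F   F   |  F
F   F   T   T   T   |  T
F   F   T   T   F   |  F
F   F   T   F   T   |  T
F   F   T   F   F   |  F
F   F   F   T   T   |  F
F   F   F   T   F   |  F
F   F   F   F   T   |  F
F   F   F   F   F   |  F
The formula is true on 9 of the 32 rows.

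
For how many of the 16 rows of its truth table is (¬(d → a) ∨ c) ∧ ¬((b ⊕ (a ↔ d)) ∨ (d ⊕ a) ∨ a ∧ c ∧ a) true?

a | b | c | d | φ
- | - | - | - | -
T | T | T | T | F
T | T | T | F | F
T | T | F | T | F
T | T | F | F | F
T | F | T | T | F
T | F | T | F | F
T | F | F | T | F
T | F | F | F | F
F | T | T | T | F
F | T | T | F | T
F | T | F | T | F
F | T | F | F | F
F | F | T | T | F
F | F | T | F | F
F | F | F | T | F
F | F | F | F | F
The formula is true on 1 of the 16 rows.

1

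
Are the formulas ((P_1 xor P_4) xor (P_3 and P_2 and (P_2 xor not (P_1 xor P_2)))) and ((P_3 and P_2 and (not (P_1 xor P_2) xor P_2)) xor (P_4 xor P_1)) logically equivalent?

equivalent

P_1 | P_2 | P_3 | P_4 || φ | ψ
 T  |  T  |  T  |  T  || F | F
 T  |  T  |  T  |  F  || T | T
 T  |  T  |  F  |  T  || F | F
 T  |  T  |  F  |  F  || T | T
 T  |  F  |  T  |  T  || F | F
 T  |  F  |  T  |  F  || T | T
 T  |  F  |  F  |  T  || F | F
 T  |  F  |  F  |  F  || T | T
 F  |  T  |  T  |  T  || F | F
 F  |  T  |  T  |  F  || T | T
 F  |  T  |  F  |  T  || T | T
 F  |  T  |  F  |  F  || F | F
 F  |  F  |  T  |  T  || T | T
 F  |  F  |  T  |  F  || F | F
 F  |  F  |  F  |  T  || T | T
 F  |  F  |  F  |  F  || F | F
The columns for φ and ψ agree on every row, so they are logically equivalent.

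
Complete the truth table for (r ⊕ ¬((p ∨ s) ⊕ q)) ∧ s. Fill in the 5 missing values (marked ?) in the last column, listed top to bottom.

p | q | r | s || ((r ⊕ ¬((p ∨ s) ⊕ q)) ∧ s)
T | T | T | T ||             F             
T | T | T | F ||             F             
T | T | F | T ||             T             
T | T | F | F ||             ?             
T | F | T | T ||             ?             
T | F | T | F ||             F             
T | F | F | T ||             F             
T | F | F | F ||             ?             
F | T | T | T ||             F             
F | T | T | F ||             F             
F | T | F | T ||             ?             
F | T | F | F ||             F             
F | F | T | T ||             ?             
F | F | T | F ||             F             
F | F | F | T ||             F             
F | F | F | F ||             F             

F, T, F, T, T

Row p=T, q=T, r=F, s=F: (r ⊕ ¬((p ∨ s) ⊕ q)) = T, so ((r ⊕ ¬((p ∨ s) ⊕ q)) ∧ s) = F.
Row p=T, q=F, r=T, s=T: (r ⊕ ¬((p ∨ s) ⊕ q)) = T, so ((r ⊕ ¬((p ∨ s) ⊕ q)) ∧ s) = T.
Row p=T, q=F, r=F, s=F: (r ⊕ ¬((p ∨ s) ⊕ q)) = F, so ((r ⊕ ¬((p ∨ s) ⊕ q)) ∧ s) = F.
Row p=F, q=T, r=F, s=T: (r ⊕ ¬((p ∨ s) ⊕ q)) = T, so ((r ⊕ ¬((p ∨ s) ⊕ q)) ∧ s) = T.
Row p=F, q=F, r=T, s=T: (r ⊕ ¬((p ∨ s) ⊕ q)) = T, so ((r ⊕ ¬((p ∨ s) ⊕ q)) ∧ s) = T.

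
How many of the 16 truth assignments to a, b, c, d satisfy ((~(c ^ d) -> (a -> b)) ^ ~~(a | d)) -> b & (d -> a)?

a  b  c  d  |  φ
T  T  T  T  |  T
T  T  T  F  |  T
T  T  F  T  |  T
T  T  F  F  |  T
T  F  T  T  |  F
T  F  T  F  |  T
T  F  F  T  |  T
T  F  F  F  |  F
F  T  T  T  |  T
F  T  T  F  |  T
F  T  F  T  |  T
F  T  F  F  |  T
F  F  T  T  |  T
F  F  T  F  |  F
F  F  F  T  |  T
F  F  F  F  |  F
The formula is true on 12 of the 16 rows.

12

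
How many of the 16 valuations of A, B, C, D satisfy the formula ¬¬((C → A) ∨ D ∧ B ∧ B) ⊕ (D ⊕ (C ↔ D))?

A | B | C | D | φ
- | - | - | - | -
T | T | T | T | T
T | T | T | F | T
T | T | F | T | F
T | T | F | F | F
T | F | T | T | T
T | F | T | F | T
T | F | F | T | F
T | F | F | F | F
F | T | T | T | T
F | T | T | F | F
F | T | F | T | F
F | T | F | F | F
F | F | T | T | F
F | F | T | F | F
F | F | F | T | F
F | F | F | F | F
The formula is true on 5 of the 16 rows.

5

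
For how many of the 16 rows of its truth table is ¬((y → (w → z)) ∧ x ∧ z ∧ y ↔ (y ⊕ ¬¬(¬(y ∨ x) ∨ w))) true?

10

x  y  z  w  |  φ
T  T  T  T  |  T
T  T  T  F  |  F
T  T  F  T  |  F
T  T  F  F  |  T
T  F  T  T  |  T
T  F  T  F  |  F
T  F  F  T  |  T
T  F  F  F  |  F
F  T  T  T  |  F
F  T  T  F  |  T
F  T  F  T  |  F
F  T  F  F  |  T
F  F  T  T  |  T
F  F  T  F  |  T
F  F  F  T  |  T
F  F  F  F  |  T
The formula is true on 10 of the 16 rows.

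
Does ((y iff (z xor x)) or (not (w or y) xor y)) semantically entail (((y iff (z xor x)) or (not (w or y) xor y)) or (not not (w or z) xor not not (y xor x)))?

x | y | z | w || φ | ψ
1 | 1 | 1 | 1 || 1 | 1
1 | 1 | 1 | 0 || 1 | 1
1 | 1 | 0 | 1 || 1 | 1
1 | 1 | 0 | 0 || 1 | 1
1 | 0 | 1 | 1 || 1 | 1
1 | 0 | 1 | 0 || 1 | 1
1 | 0 | 0 | 1 || 0 | 0
1 | 0 | 0 | 0 || 1 | 1
0 | 1 | 1 | 1 || 1 | 1
0 | 1 | 1 | 0 || 1 | 1
0 | 1 | 0 | 1 || 1 | 1
0 | 1 | 0 | 0 || 1 | 1
0 | 0 | 1 | 1 || 0 | 1
0 | 0 | 1 | 0 || 1 | 1
0 | 0 | 0 | 1 || 1 | 1
0 | 0 | 0 | 0 || 1 | 1
In every row where φ is true, ψ is also true, so φ ⊨ ψ.

yes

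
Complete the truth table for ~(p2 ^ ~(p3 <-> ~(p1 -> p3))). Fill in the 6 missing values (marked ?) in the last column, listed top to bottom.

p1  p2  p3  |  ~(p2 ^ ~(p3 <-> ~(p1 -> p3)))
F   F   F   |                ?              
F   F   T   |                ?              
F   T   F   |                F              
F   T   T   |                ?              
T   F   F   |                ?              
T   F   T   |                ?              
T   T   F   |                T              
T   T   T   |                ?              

Row p1=F, p2=F, p3=F: ~(p3 <-> ~(p1 -> p3)) = F, (p2 ^ ~(p3 <-> ~(p1 -> p3))) = F, so ~(p2 ^ ~(p3 <-> ~(p1 -> p3))) = T.
Row p1=F, p2=F, p3=T: ~(p3 <-> ~(p1 -> p3)) = T, (p2 ^ ~(p3 <-> ~(p1 -> p3))) = T, so ~(p2 ^ ~(p3 <-> ~(p1 -> p3))) = F.
Row p1=F, p2=T, p3=T: ~(p3 <-> ~(p1 -> p3)) = T, (p2 ^ ~(p3 <-> ~(p1 -> p3))) = F, so ~(p2 ^ ~(p3 <-> ~(p1 -> p3))) = T.
Row p1=T, p2=F, p3=F: ~(p3 <-> ~(p1 -> p3)) = T, (p2 ^ ~(p3 <-> ~(p1 -> p3))) = T, so ~(p2 ^ ~(p3 <-> ~(p1 -> p3))) = F.
Row p1=T, p2=F, p3=T: ~(p3 <-> ~(p1 -> p3)) = T, (p2 ^ ~(p3 <-> ~(p1 -> p3))) = T, so ~(p2 ^ ~(p3 <-> ~(p1 -> p3))) = F.
Row p1=T, p2=T, p3=T: ~(p3 <-> ~(p1 -> p3)) = T, (p2 ^ ~(p3 <-> ~(p1 -> p3))) = F, so ~(p2 ^ ~(p3 <-> ~(p1 -> p3))) = T.

T, F, T, F, F, T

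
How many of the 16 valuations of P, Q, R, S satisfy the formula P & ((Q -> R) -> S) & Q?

P  Q  R  S  |  (P & ((Q -> R) -> S) & Q)
T  T  T  T  |              T            
T  T  T  F  |              F            
T  T  F  T  |              T            
T  T  F  F  |              T            
T  F  T  T  |              F            
T  F  T  F  |              F            
T  F  F  T  |              F            
T  F  F  F  |              F            
F  T  T  T  |              F            
F  T  T  F  |              F            
F  T  F  T  |              F            
F  T  F  F  |              F            
F  F  T  T  |              F            
F  F  T  F  |              F            
F  F  F  T  |              F            
F  F  F  F  |              F            
The formula is true on 3 of the 16 rows.

3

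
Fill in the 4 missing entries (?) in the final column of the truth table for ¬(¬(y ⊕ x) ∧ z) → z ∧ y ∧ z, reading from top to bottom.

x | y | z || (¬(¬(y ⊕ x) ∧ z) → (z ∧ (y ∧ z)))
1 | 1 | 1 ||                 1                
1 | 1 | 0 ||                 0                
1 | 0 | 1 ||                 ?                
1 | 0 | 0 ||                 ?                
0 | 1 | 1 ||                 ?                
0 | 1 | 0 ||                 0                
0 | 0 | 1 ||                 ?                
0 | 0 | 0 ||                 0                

0, 0, 1, 1

Row x=1, y=0, z=1: ¬(¬(y ⊕ x) ∧ z) = 1, (z ∧ y ∧ z) = 0, so (¬(¬(y ⊕ x) ∧ z) → (z ∧ (y ∧ z))) = 0.
Row x=1, y=0, z=0: ¬(¬(y ⊕ x) ∧ z) = 1, (z ∧ y ∧ z) = 0, so (¬(¬(y ⊕ x) ∧ z) → (z ∧ (y ∧ z))) = 0.
Row x=0, y=1, z=1: ¬(¬(y ⊕ x) ∧ z) = 1, (z ∧ y ∧ z) = 1, so (¬(¬(y ⊕ x) ∧ z) → (z ∧ (y ∧ z))) = 1.
Row x=0, y=0, z=1: ¬(¬(y ⊕ x) ∧ z) = 0, (z ∧ y ∧ z) = 0, so (¬(¬(y ⊕ x) ∧ z) → (z ∧ (y ∧ z))) = 1.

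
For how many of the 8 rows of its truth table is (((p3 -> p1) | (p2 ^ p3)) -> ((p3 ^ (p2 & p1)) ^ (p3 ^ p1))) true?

3

p1 | p2 | p3 || φ
0  | 0  | 0  || 0
0  | 0  | 1  || 0
0  | 1  | 0  || 0
0  | 1  | 1  || 1
1  | 0  | 0  || 1
1  | 0  | 1  || 1
1  | 1  | 0  || 0
1  | 1  | 1  || 0
The formula is true on 3 of the 8 rows.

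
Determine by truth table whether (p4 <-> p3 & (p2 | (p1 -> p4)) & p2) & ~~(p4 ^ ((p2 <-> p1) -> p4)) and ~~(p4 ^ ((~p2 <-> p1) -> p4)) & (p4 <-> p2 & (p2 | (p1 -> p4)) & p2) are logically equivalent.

not equivalent

p1  p2  p3  p4  |  φ  ψ
F   F   F   F   |  F  T
F   F   F   T   |  F  F
F   F   T   F   |  F  T
F   F   T   T   |  F  F
F   T   F   F   |  T  F
F   T   F   T   |  F  F
F   T   T   F   |  F  F
F   T   T   T   |  F  F
T   F   F   F   |  T  F
T   F   F   T   |  F  F
T   F   T   F   |  T  F
T   F   T   T   |  F  F
T   T   F   F   |  F  F
T   T   F   T   |  F  F
T   T   T   F   |  F  F
T   T   T   T   |  F  F
The columns differ at p1=F, p2=F, p3=F, p4=F (φ=F, ψ=T), so they are not equivalent.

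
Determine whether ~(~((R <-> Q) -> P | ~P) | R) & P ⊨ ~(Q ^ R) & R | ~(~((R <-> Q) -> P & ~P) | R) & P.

P | Q | R || φ | ψ
F | F | F || F | F
F | F | T || F | F
F | T | F || F | F
F | T | T || F | T
T | F | F || T | F
T | F | T || F | F
T | T | F || T | T
T | T | T || F | T
At P=T, Q=F, R=F we have φ true but ψ false, so φ does not entail ψ.

no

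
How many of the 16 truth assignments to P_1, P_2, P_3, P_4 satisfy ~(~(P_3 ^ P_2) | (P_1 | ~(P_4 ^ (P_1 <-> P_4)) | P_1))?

P_1  P_2  P_3  P_4  |  (P_3 ^ P_2)  ~(P_3 ^ P_2)  (P_1 <-> P_4)  (P_4 ^ (P_1 <-> P_4))  ~(P_4 ^ (P_1 <-> P_4))  φ
 T    T    T    T   |       F            T              T                  F                      T             F
 T    T    T    F   |       F            T              F                  F                      T             F
 T    T    F    T   |       T            F              T                  F                      T             F
 T    T    F    F   |       T            F              F                  F                      T             F
 T    F    T    T   |       T            F              T                  F                      T             F
 T    F    T    F   |       T            F              F                  F                      T             F
 T    F    F    T   |       F            T              T                  F                      T             F
 T    F    F    F   |       F            T              F                  F                      T             F
 F    T    T    T   |       F            T              F                  T                      F             F
 F    T    T    F   |       F            T              T                  T                      F             F
 F    T    F    T   |       T            F              F                  T                      F             T
 F    T    F    F   |       T            F              T                  T                      F             T
 F    F    T    T   |       T            F              F                  T                      F             T
 F    F    T    F   |       T            F              T                  T                      F             T
 F    F    F    T   |       F            T              F                  T                      F             F
 F    F    F    F   |       F            T              T                  T                      F             F
The formula is true on 4 of the 16 rows.

4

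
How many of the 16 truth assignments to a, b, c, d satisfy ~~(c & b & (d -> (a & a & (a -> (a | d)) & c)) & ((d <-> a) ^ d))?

a  b  c  d     (a | d)  (a -> (a | d))  (a & a & (a -> (a | d)) & c)  (d <-> a)  ((d <-> a) ^ d)  φ
1  1  1  1        1           1                      1                    1             0         0
1  1  1  0        1           1                      1                    0             0         0
1  1  0  1        1           1                      0                    1             0         0
1  1  0  0        1           1                      0                    0             0         0
1  0  1  1        1           1                      1                    1             0         0
1  0  1  0        1           1                      1                    0             0         0
1  0  0  1        1           1                      0                    1             0         0
1  0  0  0        1           1                      0                    0             0         0
0  1  1  1        1           1                      0                    0             1         0
0  1  1  0        0           1                      0                    1             1         1
0  1  0  1        1           1                      0                    0             1         0
0  1  0  0        0           1                      0                    1             1         0
0  0  1  1        1           1                      0                    0             1         0
0  0  1  0        0           1                      0                    1             1         0
0  0  0  1        1           1                      0                    0             1         0
0  0  0  0        0           1                      0                    1             1         0
The formula is true on 1 of the 16 rows.

1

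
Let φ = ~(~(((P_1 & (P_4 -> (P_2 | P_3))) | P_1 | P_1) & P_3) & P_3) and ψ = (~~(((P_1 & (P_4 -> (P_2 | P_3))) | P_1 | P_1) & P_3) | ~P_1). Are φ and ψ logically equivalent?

P_1 | P_2 | P_3 | P_4 | φ | ψ
--- | --- | --- | --- | - | -
 T  |  T  |  T  |  T  | T | T
 T  |  T  |  T  |  F  | T | T
 T  |  T  |  F  |  T  | T | F
 T  |  T  |  F  |  F  | T | F
 T  |  F  |  T  |  T  | T | T
 T  |  F  |  T  |  F  | T | T
 T  |  F  |  F  |  T  | T | F
 T  |  F  |  F  |  F  | T | F
 F  |  T  |  T  |  T  | F | T
 F  |  T  |  T  |  F  | F | T
 F  |  T  |  F  |  T  | T | T
 F  |  T  |  F  |  F  | T | T
 F  |  F  |  T  |  T  | F | T
 F  |  F  |  T  |  F  | F | T
 F  |  F  |  F  |  T  | T | T
 F  |  F  |  F  |  F  | T | T
The columns differ at P_1=T, P_2=T, P_3=F, P_4=T (φ=T, ψ=F), so they are not equivalent.

not equivalent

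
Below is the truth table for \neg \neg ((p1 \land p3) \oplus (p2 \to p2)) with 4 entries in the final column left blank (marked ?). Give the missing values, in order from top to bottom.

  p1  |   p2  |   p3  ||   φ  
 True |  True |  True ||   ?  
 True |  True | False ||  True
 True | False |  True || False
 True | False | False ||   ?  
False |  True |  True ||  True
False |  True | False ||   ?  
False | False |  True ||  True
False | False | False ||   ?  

Row p1=True, p2=True, p3=True: ((p1 \land p3) \oplus (p2 \to p2)) = False, \neg ((p1 \land p3) \oplus (p2 \to p2)) = True, so the formula = False.
Row p1=True, p2=False, p3=False: ((p1 \land p3) \oplus (p2 \to p2)) = True, \neg ((p1 \land p3) \oplus (p2 \to p2)) = False, so the formula = True.
Row p1=False, p2=True, p3=False: ((p1 \land p3) \oplus (p2 \to p2)) = True, \neg ((p1 \land p3) \oplus (p2 \to p2)) = False, so the formula = True.
Row p1=False, p2=False, p3=False: ((p1 \land p3) \oplus (p2 \to p2)) = True, \neg ((p1 \land p3) \oplus (p2 \to p2)) = False, so the formula = True.

False, True, True, True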